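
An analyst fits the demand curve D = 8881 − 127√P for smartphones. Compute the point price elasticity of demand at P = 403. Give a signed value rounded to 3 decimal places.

dD/dP = −127/(2√P) = -3.16316. At P = 403, D = 6331.49.
Ed = (dD/dP)·(P/D) = (-3.16316) × (403/6331.49) = -0.20133…

-0.201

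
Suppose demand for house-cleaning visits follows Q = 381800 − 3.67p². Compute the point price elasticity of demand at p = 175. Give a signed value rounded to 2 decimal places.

-0.83

dQ/dp = −2·3.67·p = -1284.5. At p = 175, Q = 269406.25.
Ed = (dQ/dp)·(p/Q) = (-1284.5) × (175/269406.25) = -0.8343…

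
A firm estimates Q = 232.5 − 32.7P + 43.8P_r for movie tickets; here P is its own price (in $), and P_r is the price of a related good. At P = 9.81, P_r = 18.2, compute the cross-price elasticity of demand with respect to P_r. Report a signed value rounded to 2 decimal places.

1.12

At the given values, Q = 232.5 − 32.7(9.81) + 43.8(18.2) = 708.873.
∂Q/∂P_r = 43.8.
E = (43.8) × (18.2/708.873) = 1.1245…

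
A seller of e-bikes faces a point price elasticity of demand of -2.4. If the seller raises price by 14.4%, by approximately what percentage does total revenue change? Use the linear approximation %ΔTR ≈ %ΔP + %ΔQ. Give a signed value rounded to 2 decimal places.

%ΔQ ≈ Ed × %ΔP = (-2.4) × (+14.4%) = -34.5600%
%ΔTR ≈ %ΔP + %ΔQ = (+14.4%) + (-34.5600%) = -20.1600%

-20.16%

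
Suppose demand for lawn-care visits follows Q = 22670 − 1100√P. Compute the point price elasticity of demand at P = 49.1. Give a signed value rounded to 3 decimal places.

-0.258

dQ/dP = −1100/(2√P) = -78.4914. At P = 49.1, Q = 14962.1.
Ed = (dQ/dP)·(P/Q) = (-78.4914) × (49.1/14962.1) = -0.25757…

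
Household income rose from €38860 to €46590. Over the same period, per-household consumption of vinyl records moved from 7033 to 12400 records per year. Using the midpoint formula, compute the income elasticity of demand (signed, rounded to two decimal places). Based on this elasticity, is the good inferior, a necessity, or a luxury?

3.05; luxury

%ΔQ = (12400 − 7033)/[( 7033 + 12400)/2] = 5367/9716.5 = 0.552359…
%ΔIncome = (46590 − 38860)/[( 38860 + 46590)/2] = 7730/42725 = 0.180924…
E_income = (5367/9716.5) / (7730/42725) = 3.0529…
E_income > 1 ⇒ normal good, luxury.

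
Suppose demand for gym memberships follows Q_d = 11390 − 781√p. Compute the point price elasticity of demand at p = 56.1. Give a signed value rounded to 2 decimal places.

-0.53

dQ_d/dp = −781/(2√p) = -52.1362. At p = 56.1, Q_d = 5540.32.
Ed = (dQ_d/dp)·(p/Q_d) = (-52.1362) × (56.1/5540.32) = -0.5279…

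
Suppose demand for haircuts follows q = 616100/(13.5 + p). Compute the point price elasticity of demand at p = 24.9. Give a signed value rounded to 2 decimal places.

-0.65

dq/dp = −616100/(13.5 + p)² = -417.82. At p = 24.9, q = 16044.3.
Ed = (dq/dp)·(p/q) = (-417.82) × (24.9/16044.3) = -0.6484…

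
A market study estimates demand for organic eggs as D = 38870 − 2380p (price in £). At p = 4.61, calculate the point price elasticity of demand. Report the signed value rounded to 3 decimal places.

dD/dp = −2380. At p = 4.61, D = 38870 − 2380(4.61) = 27898.2.
Ed = (dD/dp)·(p/D) = −2380 × (4.61/27898.2) = -0.39327…

-0.393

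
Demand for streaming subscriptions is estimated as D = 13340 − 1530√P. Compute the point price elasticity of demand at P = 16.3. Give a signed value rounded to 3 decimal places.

dD/dP = −1530/(2√P) = -189.482. At P = 16.3, D = 7162.89.
Ed = (dD/dP)·(P/D) = (-189.482) × (16.3/7162.89) = -0.43118…

-0.431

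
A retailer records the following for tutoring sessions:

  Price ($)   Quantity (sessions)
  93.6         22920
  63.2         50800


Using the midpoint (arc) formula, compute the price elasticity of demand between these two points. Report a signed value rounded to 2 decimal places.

%ΔQ = (50800 − 22920) / [(22920 + 50800)/2] = 27880/36860 = 0.756375…
%ΔP = (63.2 − 93.6) / [(93.6 + 63.2)/2] = -30.4/78.4 = -0.387755…
Arc Ed = %ΔQ / %ΔP = (27880/36860) / (-30.4/78.4) = -1.9506…

-1.95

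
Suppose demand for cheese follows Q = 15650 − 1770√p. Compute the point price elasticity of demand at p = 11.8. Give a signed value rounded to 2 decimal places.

dQ/dp = −1770/(2√p) = -257.633. At p = 11.8, Q = 9569.85.
Ed = (dQ/dp)·(p/Q) = (-257.633) × (11.8/9569.85) = -0.3176…

-0.32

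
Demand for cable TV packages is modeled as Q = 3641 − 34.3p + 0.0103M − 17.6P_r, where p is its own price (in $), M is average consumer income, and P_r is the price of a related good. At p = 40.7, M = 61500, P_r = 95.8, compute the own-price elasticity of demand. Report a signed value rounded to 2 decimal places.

At the given values, Q = 3641 − 34.3(40.7) + 0.0103(61500) − 17.6(95.8) = 1192.36.
∂Q/∂p = −34.3.
E = (-34.3) × (40.7/1192.36) = -1.1707…

-1.17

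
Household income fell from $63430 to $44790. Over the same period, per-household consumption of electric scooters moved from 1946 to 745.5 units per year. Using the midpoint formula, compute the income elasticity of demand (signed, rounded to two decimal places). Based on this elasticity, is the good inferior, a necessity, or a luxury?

2.59; luxury

%ΔQ = (745.5 − 1946)/[( 1946 + 745.5)/2] = -1200.5/1345.75 = -0.892067…
%ΔIncome = (44790 − 63430)/[( 63430 + 44790)/2] = -18640/54110 = -0.344483…
E_income = (-1200.5/1345.75) / (-18640/54110) = 2.5895…
E_income > 1 ⇒ normal good, luxury.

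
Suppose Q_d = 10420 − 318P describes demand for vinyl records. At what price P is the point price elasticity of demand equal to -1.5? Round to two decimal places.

19.66

Ed = −318P/(10420 − 318P). Set this equal to -1.5:
318P = 1.5·(10420 − 318P) ⇒ 318P(1 + 1.5) = 1.5·10420
P = 1.5·10420 / (318·2.5) = 19.6603…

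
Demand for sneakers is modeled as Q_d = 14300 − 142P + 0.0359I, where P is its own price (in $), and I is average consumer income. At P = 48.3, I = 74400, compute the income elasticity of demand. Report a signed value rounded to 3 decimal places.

0.264

At the given values, Q_d = 14300 − 142(48.3) + 0.0359(74400) = 10112.36.
∂Q_d/∂I = 0.0359.
E = (0.0359) × (74400/10112.36) = 0.26412…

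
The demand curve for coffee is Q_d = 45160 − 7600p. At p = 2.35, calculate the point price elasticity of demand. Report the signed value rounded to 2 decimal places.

-0.65

dQ_d/dp = −7600. At p = 2.35, Q_d = 45160 − 7600(2.35) = 27300.
Ed = (dQ_d/dp)·(p/Q_d) = −7600 × (2.35/27300) = -0.6542…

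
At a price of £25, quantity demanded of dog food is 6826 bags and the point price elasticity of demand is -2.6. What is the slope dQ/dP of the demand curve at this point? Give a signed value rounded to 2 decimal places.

Ed = (dQ/dP)·(P/Q) ⇒ dQ/dP = Ed·Q/P = (-2.6)·6826/25 = -709.904

-709.90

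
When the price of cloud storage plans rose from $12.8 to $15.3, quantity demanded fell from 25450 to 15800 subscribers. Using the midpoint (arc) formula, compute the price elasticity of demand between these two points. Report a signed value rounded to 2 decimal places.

%ΔQ = (15800 − 25450) / [(25450 + 15800)/2] = -9650/20625 = -0.467878…
%ΔP = (15.3 − 12.8) / [(12.8 + 15.3)/2] = 2.5/14.05 = 0.177935…
Arc Ed = %ΔQ / %ΔP = (-9650/20625) / (2.5/14.05) = -2.6294…

-2.63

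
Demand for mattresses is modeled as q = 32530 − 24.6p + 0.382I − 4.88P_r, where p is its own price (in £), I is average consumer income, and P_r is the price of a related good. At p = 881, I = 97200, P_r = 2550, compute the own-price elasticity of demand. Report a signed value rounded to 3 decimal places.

At the given values, q = 32530 − 24.6(881) + 0.382(97200) − 4.88(2550) = 35543.8.
∂q/∂p = −24.6.
E = (-24.6) × (881/35543.8) = -0.60974…

-0.610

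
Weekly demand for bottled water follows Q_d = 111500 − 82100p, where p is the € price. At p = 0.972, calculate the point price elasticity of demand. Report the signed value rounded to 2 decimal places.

-2.52

dQ_d/dp = −82100. At p = 0.972, Q_d = 111500 − 82100(0.972) = 31698.8.
Ed = (dQ_d/dp)·(p/Q_d) = −82100 × (0.972/31698.8) = -2.5174…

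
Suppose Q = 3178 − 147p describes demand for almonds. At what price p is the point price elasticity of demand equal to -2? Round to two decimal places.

14.41

Ed = −147p/(3178 − 147p). Set this equal to -2:
147p = 2·(3178 − 147p) ⇒ 147p(1 + 2) = 2·3178
p = 2·3178 / (147·3) = 14.4126…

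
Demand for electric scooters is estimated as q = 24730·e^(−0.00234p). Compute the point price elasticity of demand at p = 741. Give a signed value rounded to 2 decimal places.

dq/dp = −0.00234·q = -10.2188. At p = 741, q = 4367.
Ed = (dq/dp)·(p/q) = (-10.2188) × (741/4367) = -1.7339…

-1.73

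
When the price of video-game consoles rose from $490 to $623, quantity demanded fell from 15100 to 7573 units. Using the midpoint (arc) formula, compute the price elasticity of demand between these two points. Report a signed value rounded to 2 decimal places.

-2.78

%ΔQ = (7573 − 15100) / [(15100 + 7573)/2] = -7527/11336.5 = -0.663961…
%ΔP = (623 − 490) / [(490 + 623)/2] = 133/556.5 = 0.238993…
Arc Ed = %ΔQ / %ΔP = (-7527/11336.5) / (133/556.5) = -2.7781…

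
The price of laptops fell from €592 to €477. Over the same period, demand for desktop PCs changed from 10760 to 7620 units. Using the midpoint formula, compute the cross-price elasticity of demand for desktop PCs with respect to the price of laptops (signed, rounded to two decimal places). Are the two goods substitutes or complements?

%ΔQ_{desktop PCs} = (7620 − 10760)/avg = -3140/9190 = -0.341675…
%ΔP_{laptops} = (477 − 592)/avg = -115/534.5 = -0.215154…
E_cross = (-3140/9190) / (-115/534.5) = 1.5880…
E_cross > 0 ⇒ the goods are substitutes.

1.59; substitutes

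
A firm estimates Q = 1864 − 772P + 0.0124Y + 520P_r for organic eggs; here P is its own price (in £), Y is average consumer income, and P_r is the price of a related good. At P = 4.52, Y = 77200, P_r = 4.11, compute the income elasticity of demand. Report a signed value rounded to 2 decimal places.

0.65

At the given values, Q = 1864 − 772(4.52) + 0.0124(77200) + 520(4.11) = 1469.04.
∂Q/∂Y = 0.0124.
E = (0.0124) × (77200/1469.04) = 0.6516…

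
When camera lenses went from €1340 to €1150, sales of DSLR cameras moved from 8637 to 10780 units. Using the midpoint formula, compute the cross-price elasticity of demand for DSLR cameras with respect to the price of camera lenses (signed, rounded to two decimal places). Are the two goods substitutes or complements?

%ΔQ_{DSLR cameras} = (10780 − 8637)/avg = 2143/9708.5 = 0.220734…
%ΔP_{camera lenses} = (1150 − 1340)/avg = -190/1245 = -0.152610…
E_cross = (2143/9708.5) / (-190/1245) = -1.4463…
E_cross < 0 ⇒ the goods are complements.

-1.45; complements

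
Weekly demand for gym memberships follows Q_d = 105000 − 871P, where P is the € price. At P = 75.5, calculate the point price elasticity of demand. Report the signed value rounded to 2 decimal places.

-1.68

dQ_d/dP = −871. At P = 75.5, Q_d = 105000 − 871(75.5) = 39239.5.
Ed = (dQ_d/dP)·(P/Q_d) = −871 × (75.5/39239.5) = -1.6758…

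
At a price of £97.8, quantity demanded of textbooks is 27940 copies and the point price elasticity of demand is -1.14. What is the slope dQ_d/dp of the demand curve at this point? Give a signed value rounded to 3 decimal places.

Ed = (dQ_d/dp)·(p/Q_d) ⇒ dQ_d/dp = Ed·Q_d/p = (-1.14)·27940/97.8 = -325.68098…

-325.681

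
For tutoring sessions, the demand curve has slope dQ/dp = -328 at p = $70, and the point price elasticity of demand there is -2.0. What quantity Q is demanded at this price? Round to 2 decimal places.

11480.00

Ed = (dQ/dp)·(p/Q) ⇒ Q = (dQ/dp)·p/Ed = (-328)·70/(-2.0) = 11480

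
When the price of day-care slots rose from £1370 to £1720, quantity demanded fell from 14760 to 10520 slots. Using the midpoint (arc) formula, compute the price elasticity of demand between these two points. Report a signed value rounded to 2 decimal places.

-1.48

%ΔQ = (10520 − 14760) / [(14760 + 10520)/2] = -4240/12640 = -0.335443…
%ΔP = (1720 − 1370) / [(1370 + 1720)/2] = 350/1545 = 0.226537…
Arc Ed = %ΔQ / %ΔP = (-4240/12640) / (350/1545) = -1.4807…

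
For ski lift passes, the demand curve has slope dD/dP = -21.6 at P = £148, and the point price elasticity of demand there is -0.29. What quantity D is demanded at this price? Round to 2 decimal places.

11023.45

Ed = (dD/dP)·(P/D) ⇒ D = (dD/dP)·P/Ed = (-21.6)·148/(-0.29) = 11023.4482…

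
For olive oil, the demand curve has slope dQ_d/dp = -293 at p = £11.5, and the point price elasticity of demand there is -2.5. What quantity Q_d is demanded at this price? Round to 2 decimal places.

Ed = (dQ_d/dp)·(p/Q_d) ⇒ Q_d = (dQ_d/dp)·p/Ed = (-293)·11.5/(-2.5) = 1347.8

1347.80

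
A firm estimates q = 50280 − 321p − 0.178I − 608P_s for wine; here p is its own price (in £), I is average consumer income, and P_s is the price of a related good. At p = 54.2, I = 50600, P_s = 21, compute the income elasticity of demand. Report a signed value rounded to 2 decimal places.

At the given values, q = 50280 − 321(54.2) − 0.178(50600) − 608(21) = 11107.
∂q/∂I = -0.178.
E = (-0.178) × (50600/11107) = -0.8109…

-0.81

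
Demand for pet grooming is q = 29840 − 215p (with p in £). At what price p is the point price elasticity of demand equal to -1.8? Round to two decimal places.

Ed = −215p/(29840 − 215p). Set this equal to -1.8:
215p = 1.8·(29840 − 215p) ⇒ 215p(1 + 1.8) = 1.8·29840
p = 1.8·29840 / (215·2.8) = 89.2225…

89.22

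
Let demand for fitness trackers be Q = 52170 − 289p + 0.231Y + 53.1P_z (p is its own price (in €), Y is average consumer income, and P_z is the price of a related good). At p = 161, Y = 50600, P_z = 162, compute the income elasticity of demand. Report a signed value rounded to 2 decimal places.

At the given values, Q = 52170 − 289(161) + 0.231(50600) + 53.1(162) = 25931.8.
∂Q/∂Y = 0.231.
E = (0.231) × (50600/25931.8) = 0.4507…

0.45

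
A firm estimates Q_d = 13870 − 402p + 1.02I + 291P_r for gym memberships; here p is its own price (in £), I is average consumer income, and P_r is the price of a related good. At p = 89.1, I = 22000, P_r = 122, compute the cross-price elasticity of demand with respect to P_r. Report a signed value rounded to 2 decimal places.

0.99

At the given values, Q_d = 13870 − 402(89.1) + 1.02(22000) + 291(122) = 35993.8.
∂Q_d/∂P_r = 291.
E = (291) × (122/35993.8) = 0.9863…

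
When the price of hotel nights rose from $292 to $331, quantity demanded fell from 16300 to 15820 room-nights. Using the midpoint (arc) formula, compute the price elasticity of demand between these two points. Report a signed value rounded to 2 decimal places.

-0.24

%ΔQ = (15820 − 16300) / [(16300 + 15820)/2] = -480/16060 = -0.029887…
%ΔP = (331 − 292) / [(292 + 331)/2] = 39/311.5 = 0.125200…
Arc Ed = %ΔQ / %ΔP = (-480/16060) / (39/311.5) = -0.2387…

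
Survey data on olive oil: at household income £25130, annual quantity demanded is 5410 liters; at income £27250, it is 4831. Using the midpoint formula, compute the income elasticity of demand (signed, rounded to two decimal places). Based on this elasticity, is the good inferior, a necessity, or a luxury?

%ΔQ = (4831 − 5410)/[( 5410 + 4831)/2] = -579/5120.5 = -0.113074…
%ΔIncome = (27250 − 25130)/[( 25130 + 27250)/2] = 2120/26190 = 0.080946…
E_income = (-579/5120.5) / (2120/26190) = -1.3969…
E_income < 0 ⇒ inferior good.

-1.40; inferior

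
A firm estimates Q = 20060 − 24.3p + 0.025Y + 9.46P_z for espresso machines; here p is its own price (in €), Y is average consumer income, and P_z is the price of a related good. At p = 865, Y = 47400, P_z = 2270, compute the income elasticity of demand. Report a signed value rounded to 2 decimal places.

At the given values, Q = 20060 − 24.3(865) + 0.025(47400) + 9.46(2270) = 21699.7.
∂Q/∂Y = 0.025.
E = (0.025) × (47400/21699.7) = 0.0546…

0.05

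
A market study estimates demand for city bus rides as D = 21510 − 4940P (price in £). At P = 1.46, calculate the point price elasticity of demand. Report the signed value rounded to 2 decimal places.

dD/dP = −4940. At P = 1.46, D = 21510 − 4940(1.46) = 14297.6.
Ed = (dD/dP)·(P/D) = −4940 × (1.46/14297.6) = -0.5044…

-0.50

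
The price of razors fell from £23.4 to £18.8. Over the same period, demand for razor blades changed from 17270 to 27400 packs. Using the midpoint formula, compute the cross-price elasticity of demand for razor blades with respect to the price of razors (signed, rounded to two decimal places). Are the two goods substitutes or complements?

-2.08; complements

%ΔQ_{razor blades} = (27400 − 17270)/avg = 10130/22335 = 0.453548…
%ΔP_{razors} = (18.8 − 23.4)/avg = -4.6/21.1 = -0.218009…
E_cross = (10130/22335) / (-4.6/21.1) = -2.0804…
E_cross < 0 ⇒ the goods are complements.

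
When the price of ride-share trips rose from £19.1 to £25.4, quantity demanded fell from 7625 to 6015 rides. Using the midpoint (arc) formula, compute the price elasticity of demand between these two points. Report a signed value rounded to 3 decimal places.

%ΔQ = (6015 − 7625) / [(7625 + 6015)/2] = -1610/6820 = -0.236070…
%ΔP = (25.4 − 19.1) / [(19.1 + 25.4)/2] = 6.3/22.25 = 0.283146…
Arc Ed = %ΔQ / %ΔP = (-1610/6820) / (6.3/22.25) = -0.83374…

-0.834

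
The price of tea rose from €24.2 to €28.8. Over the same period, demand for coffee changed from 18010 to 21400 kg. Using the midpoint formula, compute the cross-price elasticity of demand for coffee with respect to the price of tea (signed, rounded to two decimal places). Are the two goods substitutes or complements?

0.99; substitutes

%ΔQ_{coffee} = (21400 − 18010)/avg = 3390/19705 = 0.172037…
%ΔP_{tea} = (28.8 − 24.2)/avg = 4.6/26.5 = 0.173584…
E_cross = (3390/19705) / (4.6/26.5) = 0.9910…
E_cross > 0 ⇒ the goods are substitutes.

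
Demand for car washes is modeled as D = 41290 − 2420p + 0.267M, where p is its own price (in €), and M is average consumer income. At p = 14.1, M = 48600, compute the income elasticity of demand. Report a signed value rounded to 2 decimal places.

At the given values, D = 41290 − 2420(14.1) + 0.267(48600) = 20144.2.
∂D/∂M = 0.267.
E = (0.267) × (48600/20144.2) = 0.6441…

0.64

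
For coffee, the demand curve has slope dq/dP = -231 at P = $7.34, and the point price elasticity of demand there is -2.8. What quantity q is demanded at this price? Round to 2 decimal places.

605.55

Ed = (dq/dP)·(P/q) ⇒ q = (dq/dP)·P/Ed = (-231)·7.34/(-2.8) = 605.55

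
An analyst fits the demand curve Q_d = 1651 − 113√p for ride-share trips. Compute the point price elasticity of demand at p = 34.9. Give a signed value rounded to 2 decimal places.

dQ_d/dp = −113/(2√p) = -9.56392. At p = 34.9, Q_d = 983.439.
Ed = (dQ_d/dp)·(p/Q_d) = (-9.56392) × (34.9/983.439) = -0.3394…

-0.34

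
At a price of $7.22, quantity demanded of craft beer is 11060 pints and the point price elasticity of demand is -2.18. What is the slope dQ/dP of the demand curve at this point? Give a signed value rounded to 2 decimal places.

Ed = (dQ/dP)·(P/Q) ⇒ dQ/dP = Ed·Q/P = (-2.18)·11060/7.22 = -3339.4459…

-3339.45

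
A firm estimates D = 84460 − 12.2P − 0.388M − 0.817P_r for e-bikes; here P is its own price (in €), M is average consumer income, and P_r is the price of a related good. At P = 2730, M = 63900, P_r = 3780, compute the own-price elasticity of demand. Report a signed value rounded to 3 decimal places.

At the given values, D = 84460 − 12.2(2730) − 0.388(63900) − 0.817(3780) = 23272.54.
∂D/∂P = −12.2.
E = (-12.2) × (2730/23272.54) = -1.43112…

-1.431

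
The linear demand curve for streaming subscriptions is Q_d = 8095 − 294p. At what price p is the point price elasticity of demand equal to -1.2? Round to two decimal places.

15.02

Ed = −294p/(8095 − 294p). Set this equal to -1.2:
294p = 1.2·(8095 − 294p) ⇒ 294p(1 + 1.2) = 1.2·8095
p = 1.2·8095 / (294·2.2) = 15.0185…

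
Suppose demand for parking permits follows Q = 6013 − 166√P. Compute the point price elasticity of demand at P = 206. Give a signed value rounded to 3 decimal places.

-0.328

dQ/dP = −166/(2√P) = -5.78288. At P = 206, Q = 3630.45.
Ed = (dQ/dP)·(P/Q) = (-5.78288) × (206/3630.45) = -0.32813…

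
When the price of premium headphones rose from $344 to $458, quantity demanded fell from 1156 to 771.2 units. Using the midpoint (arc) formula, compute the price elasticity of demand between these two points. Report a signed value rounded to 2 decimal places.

-1.40

%ΔQ = (771.2 − 1156) / [(1156 + 771.2)/2] = -384.8/963.6 = -0.399335…
%ΔP = (458 − 344) / [(344 + 458)/2] = 114/401 = 0.284289…
Arc Ed = %ΔQ / %ΔP = (-384.8/963.6) / (114/401) = -1.4046…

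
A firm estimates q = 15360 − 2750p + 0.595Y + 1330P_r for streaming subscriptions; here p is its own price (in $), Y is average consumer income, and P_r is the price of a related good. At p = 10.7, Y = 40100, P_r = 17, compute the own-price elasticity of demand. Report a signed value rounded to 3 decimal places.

At the given values, q = 15360 − 2750(10.7) + 0.595(40100) + 1330(17) = 32404.5.
∂q/∂p = −2750.
E = (-2750) × (10.7/32404.5) = -0.90805…

-0.908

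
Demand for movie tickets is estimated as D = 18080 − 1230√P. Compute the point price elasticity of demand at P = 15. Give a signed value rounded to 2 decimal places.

-0.18

dD/dP = −1230/(2√P) = -158.792. At P = 15, D = 13316.2.
Ed = (dD/dP)·(P/D) = (-158.792) × (15/13316.2) = -0.1788…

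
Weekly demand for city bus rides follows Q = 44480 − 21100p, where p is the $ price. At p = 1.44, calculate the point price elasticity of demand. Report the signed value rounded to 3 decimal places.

dQ/dp = −21100. At p = 1.44, Q = 44480 − 21100(1.44) = 14096.
Ed = (dQ/dp)·(p/Q) = −21100 × (1.44/14096) = -2.15550…

-2.156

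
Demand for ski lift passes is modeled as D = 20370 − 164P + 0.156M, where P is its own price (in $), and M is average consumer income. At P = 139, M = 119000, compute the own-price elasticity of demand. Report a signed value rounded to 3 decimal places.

At the given values, D = 20370 − 164(139) + 0.156(119000) = 16138.
∂D/∂P = −164.
E = (-164) × (139/16138) = -1.41256…

-1.413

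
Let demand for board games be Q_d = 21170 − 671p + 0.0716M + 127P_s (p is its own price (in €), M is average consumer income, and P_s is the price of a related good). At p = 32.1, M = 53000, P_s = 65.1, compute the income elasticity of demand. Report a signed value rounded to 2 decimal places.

0.32

At the given values, Q_d = 21170 − 671(32.1) + 0.0716(53000) + 127(65.1) = 11693.4.
∂Q_d/∂M = 0.0716.
E = (0.0716) × (53000/11693.4) = 0.3245…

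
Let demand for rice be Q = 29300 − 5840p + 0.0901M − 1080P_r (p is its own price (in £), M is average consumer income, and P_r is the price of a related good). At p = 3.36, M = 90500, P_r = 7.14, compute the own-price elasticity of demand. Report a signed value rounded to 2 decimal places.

At the given values, Q = 29300 − 5840(3.36) + 0.0901(90500) − 1080(7.14) = 10120.45.
∂Q/∂p = −5840.
E = (-5840) × (3.36/10120.45) = -1.9388…

-1.94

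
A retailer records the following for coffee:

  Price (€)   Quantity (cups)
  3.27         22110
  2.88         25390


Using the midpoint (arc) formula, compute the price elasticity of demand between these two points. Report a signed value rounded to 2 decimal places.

%ΔQ = (25390 − 22110) / [(22110 + 25390)/2] = 3280/23750 = 0.138105…
%ΔP = (2.88 − 3.27) / [(3.27 + 2.88)/2] = -0.39/3.075 = -0.126829…
Arc Ed = %ΔQ / %ΔP = (3280/23750) / (-0.39/3.075) = -1.0889…

-1.09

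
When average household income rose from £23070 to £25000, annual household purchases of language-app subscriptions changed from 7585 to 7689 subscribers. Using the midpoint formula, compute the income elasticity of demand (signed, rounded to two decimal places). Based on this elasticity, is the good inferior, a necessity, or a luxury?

0.17; necessity

%ΔQ = (7689 − 7585)/[( 7585 + 7689)/2] = 104/7637 = 0.013617…
%ΔIncome = (25000 − 23070)/[( 23070 + 25000)/2] = 1930/24035 = 0.080299…
E_income = (104/7637) / (1930/24035) = 0.1695…
0 < E_income < 1 ⇒ normal good, necessity.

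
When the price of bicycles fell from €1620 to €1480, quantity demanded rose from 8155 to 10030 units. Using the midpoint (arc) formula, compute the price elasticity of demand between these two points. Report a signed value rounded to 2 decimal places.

-2.28

%ΔQ = (10030 − 8155) / [(8155 + 10030)/2] = 1875/9092.5 = 0.206213…
%ΔP = (1480 − 1620) / [(1620 + 1480)/2] = -140/1550 = -0.090322…
Arc Ed = %ΔQ / %ΔP = (1875/9092.5) / (-140/1550) = -2.2830…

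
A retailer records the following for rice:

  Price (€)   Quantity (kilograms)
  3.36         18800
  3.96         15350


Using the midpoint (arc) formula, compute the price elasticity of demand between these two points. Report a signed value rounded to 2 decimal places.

%ΔQ = (15350 − 18800) / [(18800 + 15350)/2] = -3450/17075 = -0.202049…
%ΔP = (3.96 − 3.36) / [(3.36 + 3.96)/2] = 0.6/3.66 = 0.163934…
Arc Ed = %ΔQ / %ΔP = (-3450/17075) / (0.6/3.66) = -1.2325…

-1.23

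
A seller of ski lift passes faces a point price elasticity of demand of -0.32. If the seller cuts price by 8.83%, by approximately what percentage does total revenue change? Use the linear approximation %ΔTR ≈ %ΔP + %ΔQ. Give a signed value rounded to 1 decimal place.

-6.0%

%ΔQ ≈ Ed × %ΔP = (-0.32) × (-8.83%) = +2.8256%
%ΔTR ≈ %ΔP + %ΔQ = (-8.83%) + (+2.8256%) = -6.0044%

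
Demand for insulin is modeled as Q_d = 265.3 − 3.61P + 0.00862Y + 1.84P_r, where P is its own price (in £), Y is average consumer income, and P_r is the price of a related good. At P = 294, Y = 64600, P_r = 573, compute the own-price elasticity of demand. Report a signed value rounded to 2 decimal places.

-1.30

At the given values, Q_d = 265.3 − 3.61(294) + 0.00862(64600) + 1.84(573) = 815.132.
∂Q_d/∂P = −3.61.
E = (-3.61) × (294/815.132) = -1.3020…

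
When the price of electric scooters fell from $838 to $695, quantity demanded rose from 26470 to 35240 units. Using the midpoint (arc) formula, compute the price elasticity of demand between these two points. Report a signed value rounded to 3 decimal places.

%ΔQ = (35240 − 26470) / [(26470 + 35240)/2] = 8770/30855 = 0.284232…
%ΔP = (695 − 838) / [(838 + 695)/2] = -143/766.5 = -0.186562…
Arc Ed = %ΔQ / %ΔP = (8770/30855) / (-143/766.5) = -1.52352…

-1.524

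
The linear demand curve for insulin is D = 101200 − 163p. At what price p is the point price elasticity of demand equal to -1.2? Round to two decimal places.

Ed = −163p/(101200 − 163p). Set this equal to -1.2:
163p = 1.2·(101200 − 163p) ⇒ 163p(1 + 1.2) = 1.2·101200
p = 1.2·101200 / (163·2.2) = 338.6503…

338.65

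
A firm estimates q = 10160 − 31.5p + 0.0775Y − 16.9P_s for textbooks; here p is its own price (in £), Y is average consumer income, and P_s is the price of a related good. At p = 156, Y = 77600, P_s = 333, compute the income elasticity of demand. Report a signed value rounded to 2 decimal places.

At the given values, q = 10160 − 31.5(156) + 0.0775(77600) − 16.9(333) = 5632.3.
∂q/∂Y = 0.0775.
E = (0.0775) × (77600/5632.3) = 1.0677…

1.07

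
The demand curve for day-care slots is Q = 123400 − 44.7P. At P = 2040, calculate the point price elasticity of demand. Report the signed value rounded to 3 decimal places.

dQ/dP = −44.7. At P = 2040, Q = 123400 − 44.7(2040) = 32212.
Ed = (dQ/dP)·(P/Q) = −44.7 × (2040/32212) = -2.83087…

-2.831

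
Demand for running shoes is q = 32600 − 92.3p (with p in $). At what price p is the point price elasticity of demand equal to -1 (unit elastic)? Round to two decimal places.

176.60

Ed = −92.3p/(32600 − 92.3p). Set this equal to -1:
92.3p = 1·(32600 − 92.3p) ⇒ 92.3p(1 + 1) = 1·32600
p = 1·32600 / (92.3·2) = 176.5980…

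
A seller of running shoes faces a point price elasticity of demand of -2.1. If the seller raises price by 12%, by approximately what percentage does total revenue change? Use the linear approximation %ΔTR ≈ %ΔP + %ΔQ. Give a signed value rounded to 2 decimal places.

%ΔQ ≈ Ed × %ΔP = (-2.1) × (+12%) = -25.2000%
%ΔTR ≈ %ΔP + %ΔQ = (+12%) + (-25.2000%) = -13.2000%

-13.20%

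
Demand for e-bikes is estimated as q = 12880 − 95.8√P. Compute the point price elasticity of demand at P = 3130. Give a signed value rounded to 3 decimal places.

dq/dP = −95.8/(2√P) = -0.856177. At P = 3130, q = 7520.33.
Ed = (dq/dP)·(P/q) = (-0.856177) × (3130/7520.33) = -0.35634…

-0.356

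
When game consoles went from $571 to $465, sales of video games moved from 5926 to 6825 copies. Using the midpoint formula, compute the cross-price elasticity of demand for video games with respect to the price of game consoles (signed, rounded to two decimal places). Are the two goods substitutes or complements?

%ΔQ_{video games} = (6825 − 5926)/avg = 899/6375.5 = 0.141008…
%ΔP_{game consoles} = (465 − 571)/avg = -106/518 = -0.204633…
E_cross = (899/6375.5) / (-106/518) = -0.6890…
E_cross < 0 ⇒ the goods are complements.

-0.69; complements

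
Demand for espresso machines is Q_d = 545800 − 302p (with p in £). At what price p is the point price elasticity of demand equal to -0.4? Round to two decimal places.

516.37

Ed = −302p/(545800 − 302p). Set this equal to -0.4:
302p = 0.4·(545800 − 302p) ⇒ 302p(1 + 0.4) = 0.4·545800
p = 0.4·545800 / (302·1.4) = 516.3670…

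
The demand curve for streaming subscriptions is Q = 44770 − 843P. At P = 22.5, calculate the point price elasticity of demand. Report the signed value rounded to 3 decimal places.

dQ/dP = −843. At P = 22.5, Q = 44770 − 843(22.5) = 25802.5.
Ed = (dQ/dP)·(P/Q) = −843 × (22.5/25802.5) = -0.73510…

-0.735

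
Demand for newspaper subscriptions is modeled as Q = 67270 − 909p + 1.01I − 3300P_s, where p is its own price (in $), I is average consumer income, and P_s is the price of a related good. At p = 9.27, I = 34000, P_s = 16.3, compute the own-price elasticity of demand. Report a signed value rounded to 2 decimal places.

At the given values, Q = 67270 − 909(9.27) + 1.01(34000) − 3300(16.3) = 39393.57.
∂Q/∂p = −909.
E = (-909) × (9.27/39393.57) = -0.2139…

-0.21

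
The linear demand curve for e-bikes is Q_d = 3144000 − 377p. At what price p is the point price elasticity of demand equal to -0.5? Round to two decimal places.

Ed = −377p/(3144000 − 377p). Set this equal to -0.5:
377p = 0.5·(3144000 − 377p) ⇒ 377p(1 + 0.5) = 0.5·3144000
p = 0.5·3144000 / (377·1.5) = 2779.8408…

2779.84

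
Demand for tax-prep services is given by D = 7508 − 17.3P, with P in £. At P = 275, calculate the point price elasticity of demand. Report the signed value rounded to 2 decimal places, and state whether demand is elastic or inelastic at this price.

-1.73; elastic

dD/dP = −17.3. At P = 275, D = 7508 − 17.3(275) = 2750.5.
Ed = (dD/dP)·(P/D) = −17.3 × (275/2750.5) = -1.7296…
|Ed| = 1.73 > 1, so demand is elastic.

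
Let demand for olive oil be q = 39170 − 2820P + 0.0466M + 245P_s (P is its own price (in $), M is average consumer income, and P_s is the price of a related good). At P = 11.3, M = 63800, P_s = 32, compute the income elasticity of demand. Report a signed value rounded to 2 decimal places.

0.16

At the given values, q = 39170 − 2820(11.3) + 0.0466(63800) + 245(32) = 18117.08.
∂q/∂M = 0.0466.
E = (0.0466) × (63800/18117.08) = 0.1641…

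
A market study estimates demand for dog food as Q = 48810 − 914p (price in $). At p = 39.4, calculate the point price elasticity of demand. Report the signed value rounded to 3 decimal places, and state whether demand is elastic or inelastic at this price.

dQ/dp = −914. At p = 39.4, Q = 48810 − 914(39.4) = 12798.4.
Ed = (dQ/dp)·(p/Q) = −914 × (39.4/12798.4) = -2.81375…
|Ed| = 2.814 > 1, so demand is elastic.

-2.814; elastic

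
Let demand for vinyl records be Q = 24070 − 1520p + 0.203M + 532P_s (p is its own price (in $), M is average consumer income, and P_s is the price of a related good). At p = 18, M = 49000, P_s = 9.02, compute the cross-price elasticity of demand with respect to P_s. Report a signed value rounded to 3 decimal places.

0.419

At the given values, Q = 24070 − 1520(18) + 0.203(49000) + 532(9.02) = 11455.64.
∂Q/∂P_s = 532.
E = (532) × (9.02/11455.64) = 0.41888…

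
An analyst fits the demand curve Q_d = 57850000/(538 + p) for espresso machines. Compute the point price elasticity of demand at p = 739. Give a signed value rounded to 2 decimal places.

dQ_d/dp = −57850000/(538 + p)² = -35.4749. At p = 739, Q_d = 45301.5.
Ed = (dQ_d/dp)·(p/Q_d) = (-35.4749) × (739/45301.5) = -0.5787…

-0.58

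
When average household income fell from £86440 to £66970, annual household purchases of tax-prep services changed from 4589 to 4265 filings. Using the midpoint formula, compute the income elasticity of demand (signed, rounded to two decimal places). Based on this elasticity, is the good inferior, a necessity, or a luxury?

0.29; necessity

%ΔQ = (4265 − 4589)/[( 4589 + 4265)/2] = -324/4427 = -0.073187…
%ΔIncome = (66970 − 86440)/[( 86440 + 66970)/2] = -19470/76705 = -0.253829…
E_income = (-324/4427) / (-19470/76705) = 0.2883…
0 < E_income < 1 ⇒ normal good, necessity.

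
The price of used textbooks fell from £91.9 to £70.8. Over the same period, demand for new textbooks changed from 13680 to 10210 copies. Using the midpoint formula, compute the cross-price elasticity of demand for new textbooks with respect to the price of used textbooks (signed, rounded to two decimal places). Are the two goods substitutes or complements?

1.12; substitutes

%ΔQ_{new textbooks} = (10210 − 13680)/avg = -3470/11945 = -0.290498…
%ΔP_{used textbooks} = (70.8 − 91.9)/avg = -21.1/81.35 = -0.259373…
E_cross = (-3470/11945) / (-21.1/81.35) = 1.1200…
E_cross > 0 ⇒ the goods are substitutes.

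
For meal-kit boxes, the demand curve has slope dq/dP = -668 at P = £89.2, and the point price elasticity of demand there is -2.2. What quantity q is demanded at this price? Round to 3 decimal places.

27084.364

Ed = (dq/dP)·(P/q) ⇒ q = (dq/dP)·P/Ed = (-668)·89.2/(-2.2) = 27084.36363…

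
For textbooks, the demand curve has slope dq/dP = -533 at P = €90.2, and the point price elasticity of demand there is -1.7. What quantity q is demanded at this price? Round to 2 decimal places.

28280.35

Ed = (dq/dP)·(P/q) ⇒ q = (dq/dP)·P/Ed = (-533)·90.2/(-1.7) = 28280.3529…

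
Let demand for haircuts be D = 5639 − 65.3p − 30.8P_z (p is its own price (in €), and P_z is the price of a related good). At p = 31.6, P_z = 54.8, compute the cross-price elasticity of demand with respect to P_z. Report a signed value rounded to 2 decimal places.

-0.89

At the given values, D = 5639 − 65.3(31.6) − 30.8(54.8) = 1887.68.
∂D/∂P_z = -30.8.
E = (-30.8) × (54.8/1887.68) = -0.8941…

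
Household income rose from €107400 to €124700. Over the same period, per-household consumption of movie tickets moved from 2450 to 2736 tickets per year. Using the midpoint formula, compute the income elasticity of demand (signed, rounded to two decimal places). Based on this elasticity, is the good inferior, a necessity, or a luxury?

%ΔQ = (2736 − 2450)/[( 2450 + 2736)/2] = 286/2593 = 0.110296…
%ΔIncome = (124700 − 107400)/[( 107400 + 124700)/2] = 17300/116050 = 0.149073…
E_income = (286/2593) / (17300/116050) = 0.7398…
0 < E_income < 1 ⇒ normal good, necessity.

0.74; necessity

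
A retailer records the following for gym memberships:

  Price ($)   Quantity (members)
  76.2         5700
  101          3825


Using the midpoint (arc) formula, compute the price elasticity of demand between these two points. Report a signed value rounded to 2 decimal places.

-1.41

%ΔQ = (3825 − 5700) / [(5700 + 3825)/2] = -1875/4762.5 = -0.393700…
%ΔP = (101 − 76.2) / [(76.2 + 101)/2] = 24.8/88.6 = 0.279909…
Arc Ed = %ΔQ / %ΔP = (-1875/4762.5) / (24.8/88.6) = -1.4065…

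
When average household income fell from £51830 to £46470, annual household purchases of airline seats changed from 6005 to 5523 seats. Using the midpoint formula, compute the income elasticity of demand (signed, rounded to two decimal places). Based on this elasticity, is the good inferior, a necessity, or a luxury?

%ΔQ = (5523 − 6005)/[( 6005 + 5523)/2] = -482/5764 = -0.083622…
%ΔIncome = (46470 − 51830)/[( 51830 + 46470)/2] = -5360/49150 = -0.109053…
E_income = (-482/5764) / (-5360/49150) = 0.7667…
0 < E_income < 1 ⇒ normal good, necessity.

0.77; necessity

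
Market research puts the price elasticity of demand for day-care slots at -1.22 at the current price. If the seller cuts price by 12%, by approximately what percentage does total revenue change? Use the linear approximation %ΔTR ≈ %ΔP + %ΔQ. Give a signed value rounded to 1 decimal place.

%ΔQ ≈ Ed × %ΔP = (-1.22) × (-12%) = +14.6400%
%ΔTR ≈ %ΔP + %ΔQ = (-12%) + (+14.6400%) = +2.6400%

+2.6%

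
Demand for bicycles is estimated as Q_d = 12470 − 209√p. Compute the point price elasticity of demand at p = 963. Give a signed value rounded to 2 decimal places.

-0.54

dQ_d/dp = −209/(2√p) = -3.36747. At p = 963, Q_d = 5984.26.
Ed = (dQ_d/dp)·(p/Q_d) = (-3.36747) × (963/5984.26) = -0.5418…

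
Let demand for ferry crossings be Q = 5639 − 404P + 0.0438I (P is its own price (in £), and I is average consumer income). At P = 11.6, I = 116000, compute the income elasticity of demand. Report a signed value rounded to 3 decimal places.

0.842

At the given values, Q = 5639 − 404(11.6) + 0.0438(116000) = 6033.4.
∂Q/∂I = 0.0438.
E = (0.0438) × (116000/6033.4) = 0.84211…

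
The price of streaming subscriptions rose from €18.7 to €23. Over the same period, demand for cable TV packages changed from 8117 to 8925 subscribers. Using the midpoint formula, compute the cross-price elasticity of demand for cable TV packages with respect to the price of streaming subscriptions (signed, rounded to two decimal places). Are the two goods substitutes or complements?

0.46; substitutes

%ΔQ_{cable TV packages} = (8925 − 8117)/avg = 808/8521 = 0.094824…
%ΔP_{streaming subscriptions} = (23 − 18.7)/avg = 4.3/20.85 = 0.206235…
E_cross = (808/8521) / (4.3/20.85) = 0.4597…
E_cross > 0 ⇒ the goods are substitutes.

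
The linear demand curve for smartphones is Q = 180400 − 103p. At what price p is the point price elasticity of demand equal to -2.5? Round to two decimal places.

Ed = −103p/(180400 − 103p). Set this equal to -2.5:
103p = 2.5·(180400 − 103p) ⇒ 103p(1 + 2.5) = 2.5·180400
p = 2.5·180400 / (103·3.5) = 1251.0402…

1251.04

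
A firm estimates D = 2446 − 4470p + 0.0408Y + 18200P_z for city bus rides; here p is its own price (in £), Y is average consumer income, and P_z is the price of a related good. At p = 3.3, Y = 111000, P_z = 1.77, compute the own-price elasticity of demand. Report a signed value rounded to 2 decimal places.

At the given values, D = 2446 − 4470(3.3) + 0.0408(111000) + 18200(1.77) = 24437.8.
∂D/∂p = −4470.
E = (-4470) × (3.3/24437.8) = -0.6036…

-0.60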